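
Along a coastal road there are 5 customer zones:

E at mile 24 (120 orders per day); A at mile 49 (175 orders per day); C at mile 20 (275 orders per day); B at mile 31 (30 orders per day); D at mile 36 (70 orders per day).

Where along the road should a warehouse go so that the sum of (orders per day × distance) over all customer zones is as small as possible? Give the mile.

For a sum of weighted absolute distances on a line, the optimum is the weighted median (not the mean). Total weight W = 670; half-weight = 335.
Sort by position and accumulate weight:
  mile 20 (C, w=275) → cum 275
  mile 24 (E, w=120) → cum 395  ≥ 335 → median here
  mile 31 (B, w=30) → cum 425
  mile 36 (D, w=70) → cum 495
  mile 49 (A, w=175) → cum 670
Optimal location: mile 24.

x = 24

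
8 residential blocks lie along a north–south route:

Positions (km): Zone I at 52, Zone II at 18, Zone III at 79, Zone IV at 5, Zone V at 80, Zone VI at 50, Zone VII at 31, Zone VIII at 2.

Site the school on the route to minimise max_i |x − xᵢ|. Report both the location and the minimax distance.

The 1-center on a line is the midpoint of the two extreme points: leftmost at 2, rightmost at 80.
Optimal location = (2 + 80)/2 = 41; maximum distance = (80 − 2)/2 = 39.

location 41, max distance 39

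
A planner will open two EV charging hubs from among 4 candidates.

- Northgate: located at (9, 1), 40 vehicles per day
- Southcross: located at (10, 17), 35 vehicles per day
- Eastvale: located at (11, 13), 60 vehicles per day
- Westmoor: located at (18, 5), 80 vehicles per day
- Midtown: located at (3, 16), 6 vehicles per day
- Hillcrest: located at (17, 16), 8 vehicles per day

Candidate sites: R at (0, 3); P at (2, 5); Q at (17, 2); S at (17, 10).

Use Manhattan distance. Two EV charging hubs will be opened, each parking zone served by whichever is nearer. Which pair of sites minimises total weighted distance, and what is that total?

Evaluate every pair (each demand assigned to the nearer of the two):
  {Q, S}: total = 1878
  {P, S}: total = 2070
  {R, S}: total = 2094
  {P, Q}: total = 2584
  {R, Q}: total = 2678
  {R, P}: total = 3720
Best pair: {Q, S} with total 1878.

{Q, S}, total 1878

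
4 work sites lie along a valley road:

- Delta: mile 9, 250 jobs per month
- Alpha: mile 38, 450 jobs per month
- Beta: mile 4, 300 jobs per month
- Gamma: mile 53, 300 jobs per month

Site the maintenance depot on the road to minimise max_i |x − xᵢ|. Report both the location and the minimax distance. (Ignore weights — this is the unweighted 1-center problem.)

The 1-center on a line is the midpoint of the two extreme points: leftmost at 4, rightmost at 53.
Optimal location = (4 + 53)/2 = 28.5; maximum distance = (53 − 4)/2 = 24.5.

location 28.5, max distance 24.5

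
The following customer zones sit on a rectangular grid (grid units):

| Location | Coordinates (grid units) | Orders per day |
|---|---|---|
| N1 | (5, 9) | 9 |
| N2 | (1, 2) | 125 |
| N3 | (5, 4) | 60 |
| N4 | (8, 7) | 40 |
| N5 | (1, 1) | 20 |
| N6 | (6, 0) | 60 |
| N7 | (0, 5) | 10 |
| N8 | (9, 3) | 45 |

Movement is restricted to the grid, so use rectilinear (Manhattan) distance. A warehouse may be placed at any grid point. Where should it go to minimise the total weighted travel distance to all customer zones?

Manhattan distance separates: Σwᵢ(|x−xᵢ|+|y−yᵢ|) = Σwᵢ|x−xᵢ| + Σwᵢ|y−yᵢ|, so x and y are optimised independently as 1-D weighted medians.
Total weight W = 369; half = 184.5.
x-coordinate, sorted with cumulative weight:
  x=0 (N7, w=10) cum 10
  x=1 (N2, w=125) cum 135
  x=1 (N5, w=20) cum 155
  x=5 (N1, w=9) cum 164
  x=5 (N3, w=60) cum 224  ← median
  x=6 (N6, w=60) cum 284
  x=8 (N4, w=40) cum 324
  x=9 (N8, w=45) cum 369
⇒ x* = 5
y-coordinate, sorted with cumulative weight:
  y=0 (N6, w=60) cum 60
  y=1 (N5, w=20) cum 80
  y=2 (N2, w=125) cum 205  ← median
  y=3 (N8, w=45) cum 250
  y=4 (N3, w=60) cum 310
  y=5 (N7, w=10) cum 320
  y=7 (N4, w=40) cum 360
  y=9 (N1, w=9) cum 369
⇒ y* = 2

(5, 2)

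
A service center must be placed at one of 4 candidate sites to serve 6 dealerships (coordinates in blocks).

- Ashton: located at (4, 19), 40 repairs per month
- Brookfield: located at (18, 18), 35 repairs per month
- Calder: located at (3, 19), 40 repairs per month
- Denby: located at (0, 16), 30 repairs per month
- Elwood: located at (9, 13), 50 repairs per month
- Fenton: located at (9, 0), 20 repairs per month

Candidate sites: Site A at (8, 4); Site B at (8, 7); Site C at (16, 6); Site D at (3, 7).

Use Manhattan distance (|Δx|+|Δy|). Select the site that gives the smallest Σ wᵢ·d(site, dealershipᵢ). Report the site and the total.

Site B, total 3075 blocks

Total weighted distance at each candidate:
  Site A (8, 4): total = 3600
  Site B (8, 7): total = 3075
  Site C (16, 6): total = 4270
  Site D (3, 7): total = 3130
Minimum is at Site B with total 3075 blocks.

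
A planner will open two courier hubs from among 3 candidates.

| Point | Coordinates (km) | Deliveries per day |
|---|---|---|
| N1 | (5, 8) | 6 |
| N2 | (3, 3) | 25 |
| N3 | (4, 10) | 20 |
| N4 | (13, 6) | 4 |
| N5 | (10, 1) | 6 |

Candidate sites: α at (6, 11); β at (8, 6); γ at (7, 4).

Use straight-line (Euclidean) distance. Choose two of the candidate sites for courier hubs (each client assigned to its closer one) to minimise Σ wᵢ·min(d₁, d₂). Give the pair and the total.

Evaluate every pair (each demand assigned to the nearer of the two):
  {α, γ}: total = 217.5
  {α, β}: total = 261.8
  {β, γ}: total = 283.3
Best pair: {α, γ} with total 217.5.

{α, γ}, total 217.5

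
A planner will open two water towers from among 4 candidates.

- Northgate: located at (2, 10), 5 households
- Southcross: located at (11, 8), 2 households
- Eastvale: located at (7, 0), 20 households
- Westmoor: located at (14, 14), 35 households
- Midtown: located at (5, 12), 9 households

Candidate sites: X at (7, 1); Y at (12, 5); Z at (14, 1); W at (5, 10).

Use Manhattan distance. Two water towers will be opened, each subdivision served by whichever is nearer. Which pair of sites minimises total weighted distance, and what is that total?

{X, W}, total 524

Evaluate every pair (each demand assigned to the nearer of the two):
  {X, W}: total = 524
  {X, Y}: total = 600
  {Y, W}: total = 626
  {Z, W}: total = 664
  {X, Z}: total = 682
  {Y, Z}: total = 754
Best pair: {X, W} with total 524.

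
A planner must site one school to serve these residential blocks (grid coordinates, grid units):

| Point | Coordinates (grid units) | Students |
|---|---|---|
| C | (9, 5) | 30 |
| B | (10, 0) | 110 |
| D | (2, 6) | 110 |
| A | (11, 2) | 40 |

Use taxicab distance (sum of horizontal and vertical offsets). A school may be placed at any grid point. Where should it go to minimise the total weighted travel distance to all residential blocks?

(10, 2)

Manhattan distance separates: Σwᵢ(|x−xᵢ|+|y−yᵢ|) = Σwᵢ|x−xᵢ| + Σwᵢ|y−yᵢ|, so x and y are optimised independently as 1-D weighted medians.
Total weight W = 290; half = 145.
x-coordinate, sorted with cumulative weight:
  x=2 (D, w=110) cum 110
  x=9 (C, w=30) cum 140
  x=10 (B, w=110) cum 250  ← median
  x=11 (A, w=40) cum 290
⇒ x* = 10
y-coordinate, sorted with cumulative weight:
  y=0 (B, w=110) cum 110
  y=2 (A, w=40) cum 150  ← median
  y=5 (C, w=30) cum 180
  y=6 (D, w=110) cum 290
⇒ y* = 2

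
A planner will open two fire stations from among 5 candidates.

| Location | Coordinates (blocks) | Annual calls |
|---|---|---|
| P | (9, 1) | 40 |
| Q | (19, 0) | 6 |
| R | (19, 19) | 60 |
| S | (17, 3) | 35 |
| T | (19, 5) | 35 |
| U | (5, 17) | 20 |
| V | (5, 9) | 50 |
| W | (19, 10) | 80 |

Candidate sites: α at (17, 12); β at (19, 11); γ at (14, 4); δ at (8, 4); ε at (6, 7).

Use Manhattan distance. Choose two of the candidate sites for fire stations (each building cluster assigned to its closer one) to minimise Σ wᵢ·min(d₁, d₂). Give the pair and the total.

{β, ε}, total 1916

Evaluate every pair (each demand assigned to the nearer of the two):
  {β, ε}: total = 1916
  {β, δ}: total = 2066
  {α, ε}: total = 2304
  {β, γ}: total = 2384
  {α, δ}: total = 2454
  {α, γ}: total = 2624
  {α, β}: total = 3001
  {γ, ε}: total = 3174
  {γ, δ}: total = 3364
  {δ, ε}: total = 4170
Best pair: {β, ε} with total 1916.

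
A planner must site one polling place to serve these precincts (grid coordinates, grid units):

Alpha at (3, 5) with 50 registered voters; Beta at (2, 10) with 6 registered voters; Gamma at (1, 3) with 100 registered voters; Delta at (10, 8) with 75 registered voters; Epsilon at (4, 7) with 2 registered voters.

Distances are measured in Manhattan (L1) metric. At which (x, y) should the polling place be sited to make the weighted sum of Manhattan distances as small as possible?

(3, 5)

Manhattan distance separates: Σwᵢ(|x−xᵢ|+|y−yᵢ|) = Σwᵢ|x−xᵢ| + Σwᵢ|y−yᵢ|, so x and y are optimised independently as 1-D weighted medians.
Total weight W = 233; half = 116.5.
x-coordinate, sorted with cumulative weight:
  x=1 (Gamma, w=100) cum 100
  x=2 (Beta, w=6) cum 106
  x=3 (Alpha, w=50) cum 156  ← median
  x=4 (Epsilon, w=2) cum 158
  x=10 (Delta, w=75) cum 233
⇒ x* = 3
y-coordinate, sorted with cumulative weight:
  y=3 (Gamma, w=100) cum 100
  y=5 (Alpha, w=50) cum 150  ← median
  y=7 (Epsilon, w=2) cum 152
  y=8 (Delta, w=75) cum 227
  y=10 (Beta, w=6) cum 233
⇒ y* = 5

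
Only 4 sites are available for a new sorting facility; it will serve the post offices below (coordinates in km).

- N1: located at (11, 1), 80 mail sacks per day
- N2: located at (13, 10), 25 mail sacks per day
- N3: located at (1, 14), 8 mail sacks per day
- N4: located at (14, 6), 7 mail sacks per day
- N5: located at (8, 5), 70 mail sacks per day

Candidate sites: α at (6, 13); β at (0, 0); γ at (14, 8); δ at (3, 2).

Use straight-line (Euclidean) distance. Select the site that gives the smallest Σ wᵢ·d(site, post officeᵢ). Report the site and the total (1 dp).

Total weighted distance at each candidate:
  α (6, 13): total = 1922.8
  β (0, 0): total = 2172.9
  γ (14, 8): total = 1263.3
  δ (3, 2): total = 1552.6
Minimum is at γ with total 1263.3 km.

γ, total 1263.3 km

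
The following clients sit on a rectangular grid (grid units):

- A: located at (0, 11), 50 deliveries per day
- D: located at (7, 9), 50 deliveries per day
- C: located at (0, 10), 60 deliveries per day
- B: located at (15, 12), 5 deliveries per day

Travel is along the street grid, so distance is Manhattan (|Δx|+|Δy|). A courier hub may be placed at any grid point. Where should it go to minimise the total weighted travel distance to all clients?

Manhattan distance separates: Σwᵢ(|x−xᵢ|+|y−yᵢ|) = Σwᵢ|x−xᵢ| + Σwᵢ|y−yᵢ|, so x and y are optimised independently as 1-D weighted medians.
Total weight W = 165; half = 82.5.
x-coordinate, sorted with cumulative weight:
  x=0 (A, w=50) cum 50
  x=0 (C, w=60) cum 110  ← median
  x=7 (D, w=50) cum 160
  x=15 (B, w=5) cum 165
⇒ x* = 0
y-coordinate, sorted with cumulative weight:
  y=9 (D, w=50) cum 50
  y=10 (C, w=60) cum 110  ← median
  y=11 (A, w=50) cum 160
  y=12 (B, w=5) cum 165
⇒ y* = 10

(0, 10)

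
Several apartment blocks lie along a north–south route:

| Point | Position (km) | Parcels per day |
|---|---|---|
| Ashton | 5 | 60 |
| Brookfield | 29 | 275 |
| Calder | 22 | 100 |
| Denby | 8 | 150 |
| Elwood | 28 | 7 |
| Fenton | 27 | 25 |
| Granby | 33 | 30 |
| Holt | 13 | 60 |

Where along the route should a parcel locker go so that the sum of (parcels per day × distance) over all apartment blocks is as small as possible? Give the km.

For a sum of weighted absolute distances on a line, the optimum is the weighted median (not the mean). Total weight W = 707; half-weight = 353.5.
Sort by position and accumulate weight:
  km 5 (Ashton, w=60) → cum 60
  km 8 (Denby, w=150) → cum 210
  km 13 (Holt, w=60) → cum 270
  km 22 (Calder, w=100) → cum 370  ≥ 353.5 → median here
  km 27 (Fenton, w=25) → cum 395
  km 28 (Elwood, w=7) → cum 402
  km 29 (Brookfield, w=275) → cum 677
  km 33 (Granby, w=30) → cum 707
Optimal location: km 22.

x = 22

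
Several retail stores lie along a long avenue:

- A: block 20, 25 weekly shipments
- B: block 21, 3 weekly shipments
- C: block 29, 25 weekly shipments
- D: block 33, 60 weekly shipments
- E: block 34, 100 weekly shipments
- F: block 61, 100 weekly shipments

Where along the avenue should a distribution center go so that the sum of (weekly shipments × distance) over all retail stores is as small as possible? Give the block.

For a sum of weighted absolute distances on a line, the optimum is the weighted median (not the mean). Total weight W = 313; half-weight = 156.5.
Sort by position and accumulate weight:
  block 20 (A, w=25) → cum 25
  block 21 (B, w=3) → cum 28
  block 29 (C, w=25) → cum 53
  block 33 (D, w=60) → cum 113
  block 34 (E, w=100) → cum 213  ≥ 156.5 → median here
  block 61 (F, w=100) → cum 313
Optimal location: block 34.

x = 34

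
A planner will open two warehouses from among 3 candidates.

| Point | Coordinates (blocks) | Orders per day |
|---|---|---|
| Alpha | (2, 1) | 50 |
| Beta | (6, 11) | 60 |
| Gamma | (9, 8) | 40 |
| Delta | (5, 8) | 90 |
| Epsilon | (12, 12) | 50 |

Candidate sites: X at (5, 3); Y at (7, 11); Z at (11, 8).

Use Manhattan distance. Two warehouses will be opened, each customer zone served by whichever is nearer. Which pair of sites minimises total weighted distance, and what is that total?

{X, Y}, total 1260

Evaluate every pair (each demand assigned to the nearer of the two):
  {X, Y}: total = 1260
  {X, Z}: total = 1510
  {Y, Z}: total = 1590
Best pair: {X, Y} with total 1260.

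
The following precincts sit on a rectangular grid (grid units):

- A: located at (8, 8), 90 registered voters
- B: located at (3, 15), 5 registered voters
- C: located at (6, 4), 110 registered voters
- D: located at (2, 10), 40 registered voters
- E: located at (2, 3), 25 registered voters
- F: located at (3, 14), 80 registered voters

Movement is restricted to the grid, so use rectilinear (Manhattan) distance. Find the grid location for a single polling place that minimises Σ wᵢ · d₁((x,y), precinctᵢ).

(6, 8)

Manhattan distance separates: Σwᵢ(|x−xᵢ|+|y−yᵢ|) = Σwᵢ|x−xᵢ| + Σwᵢ|y−yᵢ|, so x and y are optimised independently as 1-D weighted medians.
Total weight W = 350; half = 175.
x-coordinate, sorted with cumulative weight:
  x=2 (D, w=40) cum 40
  x=2 (E, w=25) cum 65
  x=3 (B, w=5) cum 70
  x=3 (F, w=80) cum 150
  x=6 (C, w=110) cum 260  ← median
  x=8 (A, w=90) cum 350
⇒ x* = 6
y-coordinate, sorted with cumulative weight:
  y=3 (E, w=25) cum 25
  y=4 (C, w=110) cum 135
  y=8 (A, w=90) cum 225  ← median
  y=10 (D, w=40) cum 265
  y=14 (F, w=80) cum 345
  y=15 (B, w=5) cum 350
⇒ y* = 8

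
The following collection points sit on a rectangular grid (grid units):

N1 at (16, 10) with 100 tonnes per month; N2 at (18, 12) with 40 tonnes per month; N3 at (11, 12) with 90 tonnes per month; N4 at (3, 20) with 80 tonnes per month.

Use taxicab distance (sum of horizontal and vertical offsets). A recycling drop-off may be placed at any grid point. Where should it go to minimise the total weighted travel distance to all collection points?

Manhattan distance separates: Σwᵢ(|x−xᵢ|+|y−yᵢ|) = Σwᵢ|x−xᵢ| + Σwᵢ|y−yᵢ|, so x and y are optimised independently as 1-D weighted medians.
Total weight W = 310; half = 155.
x-coordinate, sorted with cumulative weight:
  x=3 (N4, w=80) cum 80
  x=11 (N3, w=90) cum 170  ← median
  x=16 (N1, w=100) cum 270
  x=18 (N2, w=40) cum 310
⇒ x* = 11
y-coordinate, sorted with cumulative weight:
  y=10 (N1, w=100) cum 100
  y=12 (N2, w=40) cum 140
  y=12 (N3, w=90) cum 230  ← median
  y=20 (N4, w=80) cum 310
⇒ y* = 12

(11, 12)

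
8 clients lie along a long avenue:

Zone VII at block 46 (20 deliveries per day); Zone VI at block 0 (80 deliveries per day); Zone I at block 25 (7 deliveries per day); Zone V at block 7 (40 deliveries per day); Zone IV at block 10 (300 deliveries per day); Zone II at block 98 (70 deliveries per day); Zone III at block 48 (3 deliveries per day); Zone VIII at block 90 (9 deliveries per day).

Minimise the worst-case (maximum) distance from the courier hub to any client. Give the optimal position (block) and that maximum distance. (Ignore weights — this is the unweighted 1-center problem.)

The 1-center on a line is the midpoint of the two extreme points: leftmost at 0, rightmost at 98.
Optimal location = (0 + 98)/2 = 49; maximum distance = (98 − 0)/2 = 49.

location 49, max distance 49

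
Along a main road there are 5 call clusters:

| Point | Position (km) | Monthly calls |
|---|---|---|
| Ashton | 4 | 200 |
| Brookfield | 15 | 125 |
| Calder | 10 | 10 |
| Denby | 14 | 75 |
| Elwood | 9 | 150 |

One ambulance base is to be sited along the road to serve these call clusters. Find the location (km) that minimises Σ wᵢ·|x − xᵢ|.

For a sum of weighted absolute distances on a line, the optimum is the weighted median (not the mean). Total weight W = 560; half-weight = 280.
Sort by position and accumulate weight:
  km 4 (Ashton, w=200) → cum 200
  km 9 (Elwood, w=150) → cum 350  ≥ 280 → median here
  km 10 (Calder, w=10) → cum 360
  km 14 (Denby, w=75) → cum 435
  km 15 (Brookfield, w=125) → cum 560
Optimal location: km 9.

x = 9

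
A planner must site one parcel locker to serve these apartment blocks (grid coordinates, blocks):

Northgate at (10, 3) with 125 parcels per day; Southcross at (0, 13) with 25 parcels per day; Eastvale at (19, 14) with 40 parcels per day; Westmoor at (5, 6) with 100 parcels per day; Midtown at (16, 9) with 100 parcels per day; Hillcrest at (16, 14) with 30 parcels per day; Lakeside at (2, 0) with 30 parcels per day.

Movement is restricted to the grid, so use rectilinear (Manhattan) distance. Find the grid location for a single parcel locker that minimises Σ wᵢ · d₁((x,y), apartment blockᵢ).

Manhattan distance separates: Σwᵢ(|x−xᵢ|+|y−yᵢ|) = Σwᵢ|x−xᵢ| + Σwᵢ|y−yᵢ|, so x and y are optimised independently as 1-D weighted medians.
Total weight W = 450; half = 225.
x-coordinate, sorted with cumulative weight:
  x=0 (Southcross, w=25) cum 25
  x=2 (Lakeside, w=30) cum 55
  x=5 (Westmoor, w=100) cum 155
  x=10 (Northgate, w=125) cum 280  ← median
  x=16 (Midtown, w=100) cum 380
  x=16 (Hillcrest, w=30) cum 410
  x=19 (Eastvale, w=40) cum 450
⇒ x* = 10
y-coordinate, sorted with cumulative weight:
  y=0 (Lakeside, w=30) cum 30
  y=3 (Northgate, w=125) cum 155
  y=6 (Westmoor, w=100) cum 255  ← median
  y=9 (Midtown, w=100) cum 355
  y=13 (Southcross, w=25) cum 380
  y=14 (Eastvale, w=40) cum 420
  y=14 (Hillcrest, w=30) cum 450
⇒ y* = 6

(10, 6)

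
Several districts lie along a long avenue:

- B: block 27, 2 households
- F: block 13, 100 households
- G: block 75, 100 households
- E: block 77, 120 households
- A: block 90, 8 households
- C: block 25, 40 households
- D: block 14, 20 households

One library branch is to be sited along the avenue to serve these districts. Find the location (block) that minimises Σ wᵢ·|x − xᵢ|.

For a sum of weighted absolute distances on a line, the optimum is the weighted median (not the mean). Total weight W = 390; half-weight = 195.
Sort by position and accumulate weight:
  block 13 (F, w=100) → cum 100
  block 14 (D, w=20) → cum 120
  block 25 (C, w=40) → cum 160
  block 27 (B, w=2) → cum 162
  block 75 (G, w=100) → cum 262  ≥ 195 → median here
  block 77 (E, w=120) → cum 382
  block 90 (A, w=8) → cum 390
Optimal location: block 75.

x = 75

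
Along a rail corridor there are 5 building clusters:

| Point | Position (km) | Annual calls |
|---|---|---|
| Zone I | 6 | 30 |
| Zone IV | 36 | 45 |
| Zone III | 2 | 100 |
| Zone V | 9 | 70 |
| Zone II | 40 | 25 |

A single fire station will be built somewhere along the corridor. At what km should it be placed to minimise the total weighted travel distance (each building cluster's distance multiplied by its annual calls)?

For a sum of weighted absolute distances on a line, the optimum is the weighted median (not the mean). Total weight W = 270; half-weight = 135.
Sort by position and accumulate weight:
  km 2 (Zone III, w=100) → cum 100
  km 6 (Zone I, w=30) → cum 130
  km 9 (Zone V, w=70) → cum 200  ≥ 135 → median here
  km 36 (Zone IV, w=45) → cum 245
  km 40 (Zone II, w=25) → cum 270
Optimal location: km 9.

x = 9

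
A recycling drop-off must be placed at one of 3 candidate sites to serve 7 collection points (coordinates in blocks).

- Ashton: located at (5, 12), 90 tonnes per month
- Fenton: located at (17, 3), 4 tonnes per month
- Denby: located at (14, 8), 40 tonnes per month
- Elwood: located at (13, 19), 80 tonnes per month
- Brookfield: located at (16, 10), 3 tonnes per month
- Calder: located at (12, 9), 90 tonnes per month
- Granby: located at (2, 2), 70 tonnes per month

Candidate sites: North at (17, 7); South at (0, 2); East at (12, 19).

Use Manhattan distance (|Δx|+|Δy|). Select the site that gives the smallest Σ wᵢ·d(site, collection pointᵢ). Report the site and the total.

East, total 4773 blocks

Total weighted distance at each candidate:
  North (17, 7): total = 5028
  South (0, 2): total = 6544
  East (12, 19): total = 4773
Minimum is at East with total 4773 blocks.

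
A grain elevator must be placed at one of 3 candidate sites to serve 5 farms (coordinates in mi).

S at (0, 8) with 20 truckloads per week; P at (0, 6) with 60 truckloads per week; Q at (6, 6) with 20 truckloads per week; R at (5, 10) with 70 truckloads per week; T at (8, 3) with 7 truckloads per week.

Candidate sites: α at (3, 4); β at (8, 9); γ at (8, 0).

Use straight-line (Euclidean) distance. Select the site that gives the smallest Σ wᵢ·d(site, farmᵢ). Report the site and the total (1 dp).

α, total 866.9 mi

Total weighted distance at each candidate:
  α (3, 4): total = 866.9
  β (8, 9): total = 1009.4
  γ (8, 0): total = 1704.6
Minimum is at α with total 866.9 mi.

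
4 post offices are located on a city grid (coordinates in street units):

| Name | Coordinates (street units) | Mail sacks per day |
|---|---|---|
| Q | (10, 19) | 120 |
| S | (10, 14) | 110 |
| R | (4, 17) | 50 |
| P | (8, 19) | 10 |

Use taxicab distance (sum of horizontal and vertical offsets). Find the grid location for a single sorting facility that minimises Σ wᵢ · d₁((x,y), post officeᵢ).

Manhattan distance separates: Σwᵢ(|x−xᵢ|+|y−yᵢ|) = Σwᵢ|x−xᵢ| + Σwᵢ|y−yᵢ|, so x and y are optimised independently as 1-D weighted medians.
Total weight W = 290; half = 145.
x-coordinate, sorted with cumulative weight:
  x=4 (R, w=50) cum 50
  x=8 (P, w=10) cum 60
  x=10 (Q, w=120) cum 180  ← median
  x=10 (S, w=110) cum 290
⇒ x* = 10
y-coordinate, sorted with cumulative weight:
  y=14 (S, w=110) cum 110
  y=17 (R, w=50) cum 160  ← median
  y=19 (Q, w=120) cum 280
  y=19 (P, w=10) cum 290
⇒ y* = 17

(10, 17)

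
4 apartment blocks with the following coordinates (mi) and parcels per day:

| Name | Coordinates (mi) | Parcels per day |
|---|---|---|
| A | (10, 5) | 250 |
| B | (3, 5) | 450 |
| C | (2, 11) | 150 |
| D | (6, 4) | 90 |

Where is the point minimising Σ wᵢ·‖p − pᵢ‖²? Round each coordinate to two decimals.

(4.99, 5.86)

The minimiser of Σwᵢ‖p−pᵢ‖² is the weighted centroid p* = (Σwᵢpᵢ)/(Σwᵢ).
Σwᵢ = 940.
Σwᵢxᵢ = 250·10 + 450·3 + 150·2 + 90·6 = 4690.
Σwᵢyᵢ = 250·5 + 450·5 + 150·11 + 90·4 = 5510.
x* = 4690/940 = 4.99, y* = 5510/940 = 5.86.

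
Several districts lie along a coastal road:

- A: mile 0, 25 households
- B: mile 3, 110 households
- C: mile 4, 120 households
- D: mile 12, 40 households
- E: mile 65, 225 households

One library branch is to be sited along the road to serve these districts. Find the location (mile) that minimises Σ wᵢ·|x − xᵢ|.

x = 12

For a sum of weighted absolute distances on a line, the optimum is the weighted median (not the mean). Total weight W = 520; half-weight = 260.
Sort by position and accumulate weight:
  mile 0 (A, w=25) → cum 25
  mile 3 (B, w=110) → cum 135
  mile 4 (C, w=120) → cum 255
  mile 12 (D, w=40) → cum 295  ≥ 260 → median here
  mile 65 (E, w=225) → cum 520
Optimal location: mile 12.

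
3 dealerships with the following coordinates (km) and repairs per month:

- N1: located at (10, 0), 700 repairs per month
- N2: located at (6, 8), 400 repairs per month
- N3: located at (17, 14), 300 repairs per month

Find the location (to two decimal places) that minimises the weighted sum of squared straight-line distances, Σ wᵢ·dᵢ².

The minimiser of Σwᵢ‖p−pᵢ‖² is the weighted centroid p* = (Σwᵢpᵢ)/(Σwᵢ).
Σwᵢ = 1400.
Σwᵢxᵢ = 700·10 + 400·6 + 300·17 = 14500.
Σwᵢyᵢ = 700·0 + 400·8 + 300·14 = 7400.
x* = 14500/1400 = 10.36, y* = 7400/1400 = 5.29.

(10.36, 5.29)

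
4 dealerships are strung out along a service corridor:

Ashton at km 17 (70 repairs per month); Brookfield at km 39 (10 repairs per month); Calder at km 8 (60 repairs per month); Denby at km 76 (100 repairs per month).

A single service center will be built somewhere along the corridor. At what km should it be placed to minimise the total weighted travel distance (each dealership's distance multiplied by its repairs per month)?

For a sum of weighted absolute distances on a line, the optimum is the weighted median (not the mean). Total weight W = 240; half-weight = 120.
Sort by position and accumulate weight:
  km 8 (Calder, w=60) → cum 60
  km 17 (Ashton, w=70) → cum 130  ≥ 120 → median here
  km 39 (Brookfield, w=10) → cum 140
  km 76 (Denby, w=100) → cum 240
Optimal location: km 17.

x = 17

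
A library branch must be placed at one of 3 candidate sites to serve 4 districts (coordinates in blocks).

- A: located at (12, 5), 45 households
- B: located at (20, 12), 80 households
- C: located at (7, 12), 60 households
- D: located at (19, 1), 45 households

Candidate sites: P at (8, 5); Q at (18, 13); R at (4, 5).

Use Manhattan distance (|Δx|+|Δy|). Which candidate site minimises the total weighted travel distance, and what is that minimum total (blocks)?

Q, total 2175 blocks

Total weighted distance at each candidate:
  P (8, 5): total = 2855
  Q (18, 13): total = 2175
  R (4, 5): total = 3655
Minimum is at Q with total 2175 blocks.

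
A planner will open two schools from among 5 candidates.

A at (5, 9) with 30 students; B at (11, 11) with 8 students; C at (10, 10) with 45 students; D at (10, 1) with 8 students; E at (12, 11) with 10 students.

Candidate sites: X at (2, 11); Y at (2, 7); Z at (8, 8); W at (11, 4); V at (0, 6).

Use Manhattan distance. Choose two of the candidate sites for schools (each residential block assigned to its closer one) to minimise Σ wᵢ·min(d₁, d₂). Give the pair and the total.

Evaluate every pair (each demand assigned to the nearer of the two):
  {Z, W}: total = 450
  {X, Z}: total = 490
  {Y, Z}: total = 490
  {Z, V}: total = 490
  {X, W}: total = 633
  {Y, W}: total = 633
  {W, V}: total = 723
  {X, Y}: total = 839
  {X, V}: total = 847
  {Y, V}: total = 1001
Best pair: {Z, W} with total 450.

{Z, W}, total 450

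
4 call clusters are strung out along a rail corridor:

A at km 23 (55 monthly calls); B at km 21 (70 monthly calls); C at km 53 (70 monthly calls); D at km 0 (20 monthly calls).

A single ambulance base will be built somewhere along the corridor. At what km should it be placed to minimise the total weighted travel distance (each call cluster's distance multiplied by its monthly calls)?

x = 23

For a sum of weighted absolute distances on a line, the optimum is the weighted median (not the mean). Total weight W = 215; half-weight = 107.5.
Sort by position and accumulate weight:
  km 0 (D, w=20) → cum 20
  km 21 (B, w=70) → cum 90
  km 23 (A, w=55) → cum 145  ≥ 107.5 → median here
  km 53 (C, w=70) → cum 215
Optimal location: km 23.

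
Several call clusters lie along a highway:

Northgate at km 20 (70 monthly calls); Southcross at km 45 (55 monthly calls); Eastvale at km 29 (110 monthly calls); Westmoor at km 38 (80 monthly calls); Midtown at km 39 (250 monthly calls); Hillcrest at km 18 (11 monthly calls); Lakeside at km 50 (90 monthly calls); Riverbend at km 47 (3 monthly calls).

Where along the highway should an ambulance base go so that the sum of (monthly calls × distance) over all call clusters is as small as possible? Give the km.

For a sum of weighted absolute distances on a line, the optimum is the weighted median (not the mean). Total weight W = 669; half-weight = 334.5.
Sort by position and accumulate weight:
  km 18 (Hillcrest, w=11) → cum 11
  km 20 (Northgate, w=70) → cum 81
  km 29 (Eastvale, w=110) → cum 191
  km 38 (Westmoor, w=80) → cum 271
  km 39 (Midtown, w=250) → cum 521  ≥ 334.5 → median here
  km 45 (Southcross, w=55) → cum 576
  km 47 (Riverbend, w=3) → cum 579
  km 50 (Lakeside, w=90) → cum 669
Optimal location: km 39.

x = 39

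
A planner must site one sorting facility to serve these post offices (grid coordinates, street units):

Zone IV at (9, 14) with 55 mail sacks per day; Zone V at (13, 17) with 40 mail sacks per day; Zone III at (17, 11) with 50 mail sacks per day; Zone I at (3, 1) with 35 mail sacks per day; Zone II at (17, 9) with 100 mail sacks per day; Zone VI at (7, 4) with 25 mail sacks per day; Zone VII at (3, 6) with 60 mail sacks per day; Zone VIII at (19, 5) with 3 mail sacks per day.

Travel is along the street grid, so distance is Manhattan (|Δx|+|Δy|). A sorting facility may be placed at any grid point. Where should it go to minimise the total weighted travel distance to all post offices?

Manhattan distance separates: Σwᵢ(|x−xᵢ|+|y−yᵢ|) = Σwᵢ|x−xᵢ| + Σwᵢ|y−yᵢ|, so x and y are optimised independently as 1-D weighted medians.
Total weight W = 368; half = 184.
x-coordinate, sorted with cumulative weight:
  x=3 (Zone I, w=35) cum 35
  x=3 (Zone VII, w=60) cum 95
  x=7 (Zone VI, w=25) cum 120
  x=9 (Zone IV, w=55) cum 175
  x=13 (Zone V, w=40) cum 215  ← median
  x=17 (Zone III, w=50) cum 265
  x=17 (Zone II, w=100) cum 365
  x=19 (Zone VIII, w=3) cum 368
⇒ x* = 13
y-coordinate, sorted with cumulative weight:
  y=1 (Zone I, w=35) cum 35
  y=4 (Zone VI, w=25) cum 60
  y=5 (Zone VIII, w=3) cum 63
  y=6 (Zone VII, w=60) cum 123
  y=9 (Zone II, w=100) cum 223  ← median
  y=11 (Zone III, w=50) cum 273
  y=14 (Zone IV, w=55) cum 328
  y=17 (Zone V, w=40) cum 368
⇒ y* = 9

(13, 9)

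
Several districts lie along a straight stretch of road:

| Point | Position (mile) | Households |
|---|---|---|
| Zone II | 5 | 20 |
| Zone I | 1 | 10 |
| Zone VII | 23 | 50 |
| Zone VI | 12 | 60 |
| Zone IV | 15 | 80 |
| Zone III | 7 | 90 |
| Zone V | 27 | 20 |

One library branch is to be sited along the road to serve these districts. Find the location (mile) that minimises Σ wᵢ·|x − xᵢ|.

x = 12

For a sum of weighted absolute distances on a line, the optimum is the weighted median (not the mean). Total weight W = 330; half-weight = 165.
Sort by position and accumulate weight:
  mile 1 (Zone I, w=10) → cum 10
  mile 5 (Zone II, w=20) → cum 30
  mile 7 (Zone III, w=90) → cum 120
  mile 12 (Zone VI, w=60) → cum 180  ≥ 165 → median here
  mile 15 (Zone IV, w=80) → cum 260
  mile 23 (Zone VII, w=50) → cum 310
  mile 27 (Zone V, w=20) → cum 330
Optimal location: mile 12.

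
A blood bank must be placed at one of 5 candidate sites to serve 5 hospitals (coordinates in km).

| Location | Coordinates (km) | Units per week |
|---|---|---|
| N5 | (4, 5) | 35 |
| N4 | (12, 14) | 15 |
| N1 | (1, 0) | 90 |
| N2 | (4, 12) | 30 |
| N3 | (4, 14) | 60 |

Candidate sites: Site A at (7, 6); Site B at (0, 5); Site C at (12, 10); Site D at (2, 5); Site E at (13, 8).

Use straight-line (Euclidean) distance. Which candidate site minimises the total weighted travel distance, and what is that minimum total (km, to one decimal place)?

Total weighted distance at each candidate:
  Site A (7, 6): total = 1729.8
  Site B (0, 5): total = 1656.7
  Site C (12, 10): total = 2512.2
  Site D (2, 5): total = 1502.3
  Site E (13, 8): total = 2665.7
Minimum is at Site D with total 1502.3 km.

Site D, total 1502.3 km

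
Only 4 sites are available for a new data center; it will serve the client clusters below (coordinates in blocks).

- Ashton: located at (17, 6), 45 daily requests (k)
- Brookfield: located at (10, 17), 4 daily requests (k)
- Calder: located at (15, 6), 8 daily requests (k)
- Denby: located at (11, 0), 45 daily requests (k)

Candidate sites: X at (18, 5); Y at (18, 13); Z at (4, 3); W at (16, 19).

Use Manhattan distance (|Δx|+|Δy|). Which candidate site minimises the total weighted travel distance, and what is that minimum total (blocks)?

Total weighted distance at each candidate:
  X (18, 5): total = 742
  Y (18, 13): total = 1388
  Z (4, 3): total = 1362
  W (16, 19): total = 1854
Minimum is at X with total 742 blocks.

X, total 742 blocks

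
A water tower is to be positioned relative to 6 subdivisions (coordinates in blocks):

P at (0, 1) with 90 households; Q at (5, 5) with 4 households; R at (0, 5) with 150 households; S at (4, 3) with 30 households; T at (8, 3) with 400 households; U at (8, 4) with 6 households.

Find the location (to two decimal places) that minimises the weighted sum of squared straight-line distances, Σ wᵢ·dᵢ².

(4.98, 3.20)

The minimiser of Σwᵢ‖p−pᵢ‖² is the weighted centroid p* = (Σwᵢpᵢ)/(Σwᵢ).
Σwᵢ = 680.
Σwᵢxᵢ = 90·0 + 4·5 + 150·0 + 30·4 + 400·8 + 6·8 = 3388.
Σwᵢyᵢ = 90·1 + 4·5 + 150·5 + 30·3 + 400·3 + 6·4 = 2174.
x* = 3388/680 = 4.98, y* = 2174/680 = 3.20.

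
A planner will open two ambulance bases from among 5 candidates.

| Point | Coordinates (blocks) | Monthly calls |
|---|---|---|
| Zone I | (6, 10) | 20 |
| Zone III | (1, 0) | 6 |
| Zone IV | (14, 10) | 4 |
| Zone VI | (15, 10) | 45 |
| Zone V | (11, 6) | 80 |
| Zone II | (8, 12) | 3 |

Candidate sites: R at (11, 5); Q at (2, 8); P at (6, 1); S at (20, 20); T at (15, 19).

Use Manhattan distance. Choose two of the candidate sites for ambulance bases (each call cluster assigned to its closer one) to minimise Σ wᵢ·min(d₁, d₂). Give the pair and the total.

Evaluate every pair (each demand assigned to the nearer of the two):
  {R, Q}: total = 721
  {R, P}: total = 763
  {R, S}: total = 837
  {R, T}: total = 837
  {P, T}: total = 1500
  {Q, T}: total = 1529
  {Q, P}: total = 1717
  {P, S}: total = 1794
  {Q, S}: total = 1815
  {S, T}: total = 2405
Best pair: {R, Q} with total 721.

{R, Q}, total 721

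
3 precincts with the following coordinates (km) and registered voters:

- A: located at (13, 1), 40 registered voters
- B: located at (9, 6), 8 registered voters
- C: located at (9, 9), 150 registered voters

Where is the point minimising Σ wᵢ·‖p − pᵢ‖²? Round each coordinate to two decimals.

The minimiser of Σwᵢ‖p−pᵢ‖² is the weighted centroid p* = (Σwᵢpᵢ)/(Σwᵢ).
Σwᵢ = 198.
Σwᵢxᵢ = 40·13 + 8·9 + 150·9 = 1942.
Σwᵢyᵢ = 40·1 + 8·6 + 150·9 = 1438.
x* = 1942/198 = 9.81, y* = 1438/198 = 7.26.

(9.81, 7.26)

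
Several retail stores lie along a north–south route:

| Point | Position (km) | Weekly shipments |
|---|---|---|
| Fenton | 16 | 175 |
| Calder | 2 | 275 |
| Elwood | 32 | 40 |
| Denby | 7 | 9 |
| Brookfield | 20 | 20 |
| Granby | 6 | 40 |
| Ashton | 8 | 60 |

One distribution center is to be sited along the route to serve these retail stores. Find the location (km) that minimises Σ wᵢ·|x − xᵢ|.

For a sum of weighted absolute distances on a line, the optimum is the weighted median (not the mean). Total weight W = 619; half-weight = 309.5.
Sort by position and accumulate weight:
  km 2 (Calder, w=275) → cum 275
  km 6 (Granby, w=40) → cum 315  ≥ 309.5 → median here
  km 7 (Denby, w=9) → cum 324
  km 8 (Ashton, w=60) → cum 384
  km 16 (Fenton, w=175) → cum 559
  km 20 (Brookfield, w=20) → cum 579
  km 32 (Elwood, w=40) → cum 619
Optimal location: km 6.

x = 6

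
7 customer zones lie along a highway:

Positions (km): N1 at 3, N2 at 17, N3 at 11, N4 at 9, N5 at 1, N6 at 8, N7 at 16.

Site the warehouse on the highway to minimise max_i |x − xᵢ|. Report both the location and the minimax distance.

The 1-center on a line is the midpoint of the two extreme points: leftmost at 1, rightmost at 17.
Optimal location = (1 + 17)/2 = 9; maximum distance = (17 − 1)/2 = 8.

location 9, max distance 8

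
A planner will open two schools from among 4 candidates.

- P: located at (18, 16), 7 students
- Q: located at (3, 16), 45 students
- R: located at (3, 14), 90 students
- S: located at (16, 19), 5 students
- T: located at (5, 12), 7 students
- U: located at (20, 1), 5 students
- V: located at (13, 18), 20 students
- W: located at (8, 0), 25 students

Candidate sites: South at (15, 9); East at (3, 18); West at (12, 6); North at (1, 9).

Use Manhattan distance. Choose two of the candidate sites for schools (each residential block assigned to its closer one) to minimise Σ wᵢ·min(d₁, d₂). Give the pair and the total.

Evaluate every pair (each demand assigned to the nearer of the two):
  {East, West}: total = 1203
  {South, East}: total = 1296
  {East, North}: total = 1423
  {West, North}: total = 1856
  {South, North}: total = 1894
  {South, West}: total = 3136
Best pair: {East, West} with total 1203.

{East, West}, total 1203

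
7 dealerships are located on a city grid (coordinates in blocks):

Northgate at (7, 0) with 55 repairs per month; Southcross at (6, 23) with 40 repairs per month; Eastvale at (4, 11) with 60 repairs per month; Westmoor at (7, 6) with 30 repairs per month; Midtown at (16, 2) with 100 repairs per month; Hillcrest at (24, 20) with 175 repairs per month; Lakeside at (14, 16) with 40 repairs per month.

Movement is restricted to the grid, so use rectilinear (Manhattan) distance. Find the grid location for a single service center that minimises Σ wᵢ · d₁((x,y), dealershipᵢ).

Manhattan distance separates: Σwᵢ(|x−xᵢ|+|y−yᵢ|) = Σwᵢ|x−xᵢ| + Σwᵢ|y−yᵢ|, so x and y are optimised independently as 1-D weighted medians.
Total weight W = 500; half = 250.
x-coordinate, sorted with cumulative weight:
  x=4 (Eastvale, w=60) cum 60
  x=6 (Southcross, w=40) cum 100
  x=7 (Northgate, w=55) cum 155
  x=7 (Westmoor, w=30) cum 185
  x=14 (Lakeside, w=40) cum 225
  x=16 (Midtown, w=100) cum 325  ← median
  x=24 (Hillcrest, w=175) cum 500
⇒ x* = 16
y-coordinate, sorted with cumulative weight:
  y=0 (Northgate, w=55) cum 55
  y=2 (Midtown, w=100) cum 155
  y=6 (Westmoor, w=30) cum 185
  y=11 (Eastvale, w=60) cum 245
  y=16 (Lakeside, w=40) cum 285  ← median
  y=20 (Hillcrest, w=175) cum 460
  y=23 (Southcross, w=40) cum 500
⇒ y* = 16

(16, 16)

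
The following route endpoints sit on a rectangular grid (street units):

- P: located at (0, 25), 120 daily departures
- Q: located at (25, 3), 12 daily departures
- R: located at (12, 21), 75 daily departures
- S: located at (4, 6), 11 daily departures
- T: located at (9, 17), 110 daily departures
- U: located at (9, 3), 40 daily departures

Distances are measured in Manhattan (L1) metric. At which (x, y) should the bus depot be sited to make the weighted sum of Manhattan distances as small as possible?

Manhattan distance separates: Σwᵢ(|x−xᵢ|+|y−yᵢ|) = Σwᵢ|x−xᵢ| + Σwᵢ|y−yᵢ|, so x and y are optimised independently as 1-D weighted medians.
Total weight W = 368; half = 184.
x-coordinate, sorted with cumulative weight:
  x=0 (P, w=120) cum 120
  x=4 (S, w=11) cum 131
  x=9 (T, w=110) cum 241  ← median
  x=9 (U, w=40) cum 281
  x=12 (R, w=75) cum 356
  x=25 (Q, w=12) cum 368
⇒ x* = 9
y-coordinate, sorted with cumulative weight:
  y=3 (Q, w=12) cum 12
  y=3 (U, w=40) cum 52
  y=6 (S, w=11) cum 63
  y=17 (T, w=110) cum 173
  y=21 (R, w=75) cum 248  ← median
  y=25 (P, w=120) cum 368
⇒ y* = 21

(9, 21)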